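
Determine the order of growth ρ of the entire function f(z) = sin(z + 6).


sin(w) is a linear combination of e^{iw} and e^{−iw} (or e^w, e^{−w} in the hyperbolic case), so |sin(w)| ≤ e^{|w|}. With w = z + 6, |w| ≤ 1|z| + 6 = 1r + 6 on |z| = r, giving M(r) ≤ e^{1r + 6}, so ρ ≤ 1. On a suitable ray (z = it for sin/cos; z = t for sinh/cosh, t real → ∞), |sin(z + 6)| grows like e^{1|t|}/2, so ρ ≥ 1. Hence ρ = 1.
Therefore ρ = 1.

Order ρ = 1.


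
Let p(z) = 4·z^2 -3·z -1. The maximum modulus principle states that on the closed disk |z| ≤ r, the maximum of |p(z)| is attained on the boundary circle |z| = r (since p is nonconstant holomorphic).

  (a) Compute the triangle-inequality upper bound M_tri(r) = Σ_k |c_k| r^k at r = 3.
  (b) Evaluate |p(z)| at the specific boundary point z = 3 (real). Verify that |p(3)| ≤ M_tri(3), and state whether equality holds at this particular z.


Coefficients: c_0 = -1, c_1 = -3, c_2 = 4. Radius r = 3.
Part (a). Triangle bound: M_tri(r) = Σ_k |c_k| r^k
  = |-1|·3^0 + |-3|·3^1 + |4|·3^2
  = 1 + 9 + 36 = 46.
This bounds M(r) := max_{|z|=r} |p(z)| from above; equality holds iff all terms c_k z^k can be made to align in phase at a single z on |z|=r.
Part (b). At z = 3 (real, on the circle |z| = r):
  p(3) = (-1)·3^0 + (-3)·3^1 + (4)·3^2 = 26.
  |p(3)| = 26.
Check: |p(3)| = 26 ≤ 46 = M_tri(3). ✓ Equality does not hold at z = 3 (the coefficients have mixed signs, so the terms do not all align in phase there).

M_tri(3) = 46; |p(3)| = 26; equality at z=3: no.


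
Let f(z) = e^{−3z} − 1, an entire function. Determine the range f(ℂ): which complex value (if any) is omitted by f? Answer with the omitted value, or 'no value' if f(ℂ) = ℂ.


Little Picard bounds the complement of f(ℂ) to at most one point.
e^{−3z} is never zero on ℂ, so 1·e^{−3z} takes every value in ℂ ∖ {0}. Adding -1 shifts the range to ℂ ∖ {-1}. Thus f omits exactly the value -1.

Omitted value: -1.


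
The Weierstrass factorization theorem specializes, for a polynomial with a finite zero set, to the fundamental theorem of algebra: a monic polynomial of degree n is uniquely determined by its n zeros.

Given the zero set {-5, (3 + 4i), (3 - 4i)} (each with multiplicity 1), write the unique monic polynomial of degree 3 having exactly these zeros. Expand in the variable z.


The polynomial is p(z) = ∏_{α ∈ S} (z − α), where S = {-5, (3 + 4i), (3 - 4i)}.
Expanding the product yields: p(z) = z^3 -z^2 -5·z + 125.
Note conjugate pairs combine to real quadratics: (z − (3+4i))(z − (3−4i)) = z² − 6z + 25.
The resulting polynomial has degree 3 and real coefficients as required.

p(z) = z^3 -z^2 -5·z + 125.


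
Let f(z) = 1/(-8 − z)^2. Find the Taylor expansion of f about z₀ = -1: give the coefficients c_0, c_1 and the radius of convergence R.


Let w = z − z₀, so z = z₀ + w.
Then -8 − z = -8 − (z₀ + w) = (-8 − z₀) − w = -7 − w.
f(z) = 1/(-7 − w)^2 = (1/(-7)^2) · (1 − w/(-7))^{−2}.
By the binomial series (1−u)^{−2} = Σ_{n≥0} C(n+1, 1) u^n for |u|<1, with u = w/(-7):
  c_n = C(n+1, 1) / (-7)^(n+2).
  c_0 = 1/(-7)^2 = 1/49.
  c_1 = 2/(-7)^3 = -2/343.
The series is valid for |w/d| < 1, i.e. |z − z₀| < |d|.
Radius of convergence: R = |-8 − z₀| = |-7| = 7 (distance from z₀ to the singularity z = -8).

c_0 = 1/49, c_1 = -2/343; R = 7.


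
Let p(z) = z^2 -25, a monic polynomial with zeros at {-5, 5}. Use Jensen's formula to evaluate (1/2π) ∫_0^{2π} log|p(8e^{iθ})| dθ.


Zeros: -5, 5; r = 8.
Inside |z| < r: -5, 5. Outside (|z| ≥ r): ∅.
p(0) = -25, so log|p(0)| = log(25) = 3.2189.
Apply Jensen: I(r) = log|p(0)| + Σ_k log(r/|z_k|), summed over zeros inside |z| < r.
  log(r/|z_k|) for z_k = -5: log(8/5) = 0.4700
  log(r/|z_k|) for z_k = 5: log(8/5) = 0.4700
Sum over inside zeros: 0.9400.
I(r) = log|p(0)| + (inside sum) = 3.2189 + 0.9400 = 4.1589.
Closed form (all zeros inside, monic): I(r) = n·log(r) = 2·log(8) = 4.1589. ✓

I(r) ≈ 4.1589.


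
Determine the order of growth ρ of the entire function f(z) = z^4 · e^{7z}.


M(r) = max_{|z|=r} |1|·|z|^4·|e^{7z}| = 1·r^4 · e^{7r^1} (the factors attain their maxima compatibly on |z|=r). Then log M(r) = log 1 + 4·log r + 7r^1, dominated by the last term, so log log M(r) ~ 1·log r. The polynomial factor 1z^4 contributes only a log r term and does not affect the order. ρ = 1.
Therefore ρ = 1.

Order ρ = 1.


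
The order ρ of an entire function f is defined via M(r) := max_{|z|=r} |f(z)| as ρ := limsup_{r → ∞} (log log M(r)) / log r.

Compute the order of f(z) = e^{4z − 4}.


|e^{4z − 4}| = e^{Re(4·z) + -4} ≤ e^{4|z|^1 + -4} = e^{4r^1 + -4} on |z| = r, so ρ ≤ 1. Choosing z on |z|=r so that 4·z is real positive (always possible by picking arg z appropriately) gives |f(z)| = e^{4r^1 + -4}, matching the bound. The additive constant -4 does not affect log log M(r) ~ 1·log r. Hence ρ = 1.
Therefore ρ = 1.

Order ρ = 1.


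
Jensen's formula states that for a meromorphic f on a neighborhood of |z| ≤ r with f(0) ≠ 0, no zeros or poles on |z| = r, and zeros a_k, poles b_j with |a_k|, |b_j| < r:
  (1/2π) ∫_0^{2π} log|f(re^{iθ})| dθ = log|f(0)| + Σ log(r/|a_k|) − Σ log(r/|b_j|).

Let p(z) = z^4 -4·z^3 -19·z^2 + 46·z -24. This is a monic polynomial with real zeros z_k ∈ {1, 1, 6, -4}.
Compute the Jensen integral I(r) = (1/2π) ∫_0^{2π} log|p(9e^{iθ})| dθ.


Zeros: -4, 1, 1, 6; r = 9.
Inside |z| < r: -4, 1, 1, 6. Outside (|z| ≥ r): ∅.
p(0) = -24, so log|p(0)| = log(24) = 3.1781.
Apply Jensen: I(r) = log|p(0)| + Σ_k log(r/|z_k|), summed over zeros inside |z| < r.
  log(r/|z_k|) for z_k = 1: log(9/1) = 2.1972
  log(r/|z_k|) for z_k = 1: log(9/1) = 2.1972
  log(r/|z_k|) for z_k = 6: log(9/6) = 0.4055
  log(r/|z_k|) for z_k = -4: log(9/4) = 0.8109
Sum over inside zeros: 5.6108.
I(r) = log|p(0)| + (inside sum) = 3.1781 + 5.6108 = 8.7889.
Closed form (all zeros inside, monic): I(r) = n·log(r) = 4·log(9) = 8.7889. ✓

I(r) ≈ 8.7889.


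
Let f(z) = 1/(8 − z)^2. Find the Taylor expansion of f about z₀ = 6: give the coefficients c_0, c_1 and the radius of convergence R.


Let w = z − z₀, so z = z₀ + w.
Then 8 − z = 8 − (z₀ + w) = (8 − z₀) − w = 2 − w.
f(z) = 1/(2 − w)^2 = (1/(2)^2) · (1 − w/(2))^{−2}.
By the binomial series (1−u)^{−2} = Σ_{n≥0} C(n+1, 1) u^n for |u|<1, with u = w/(2):
  c_n = C(n+1, 1) / (2)^(n+2).
  c_0 = 1/(2)^2 = 1/4.
  c_1 = 2/(2)^3 = 1/4.
The series is valid for |w/d| < 1, i.e. |z − z₀| < |d|.
Radius of convergence: R = |8 − z₀| = |2| = 2 (distance from z₀ to the singularity z = 8).

c_0 = 1/4, c_1 = 1/4; R = 2.


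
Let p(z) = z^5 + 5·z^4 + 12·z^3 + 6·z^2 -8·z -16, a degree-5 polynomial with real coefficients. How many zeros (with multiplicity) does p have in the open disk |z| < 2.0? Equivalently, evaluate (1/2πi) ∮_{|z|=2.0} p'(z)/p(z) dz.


The zeros of p are: 1, (-1 + 1i), (-1 - 1i), (-2 + 2i), (-2 - 2i).
Their magnitudes are: 1, 1.414, 1.414, 2.828, 2.828.
Zeros with |z| < R = 2.0: 1, (-1 + 1i), (-1 - 1i).
Count = 3.
By the argument principle, (1/2πi) ∮_{|z|=R} p'(z)/p(z) dz equals exactly this count.

Number of zeros inside |z| < 2.0: 3.


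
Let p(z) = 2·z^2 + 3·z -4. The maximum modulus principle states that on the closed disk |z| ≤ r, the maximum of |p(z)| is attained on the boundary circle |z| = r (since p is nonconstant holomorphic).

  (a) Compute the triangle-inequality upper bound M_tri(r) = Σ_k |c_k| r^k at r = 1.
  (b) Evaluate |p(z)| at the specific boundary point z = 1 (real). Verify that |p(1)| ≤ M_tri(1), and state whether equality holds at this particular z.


Coefficients: c_0 = -4, c_1 = 3, c_2 = 2. Radius r = 1.
Part (a). Triangle bound: M_tri(r) = Σ_k |c_k| r^k
  = |-4|·1^0 + |3|·1^1 + |2|·1^2
  = 4 + 3 + 2 = 9.
This bounds M(r) := max_{|z|=r} |p(z)| from above; equality holds iff all terms c_k z^k can be made to align in phase at a single z on |z|=r.
Part (b). At z = 1 (real, on the circle |z| = r):
  p(1) = (-4)·1^0 + (3)·1^1 + (2)·1^2 = 1.
  |p(1)| = 1.
Check: |p(1)| = 1 ≤ 9 = M_tri(1). ✓ Equality does not hold at z = 1 (the coefficients have mixed signs, so the terms do not all align in phase there).

M_tri(1) = 9; |p(1)| = 1; equality at z=1: no.


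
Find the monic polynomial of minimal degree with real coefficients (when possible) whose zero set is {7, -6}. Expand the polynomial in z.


The polynomial is p(z) = ∏_{α ∈ S} (z − α), where S = {7, -6}.
Expanding the product yields: p(z) = z^2 -z -42.
The resulting polynomial has degree 2 and real coefficients as required.

p(z) = z^2 -z -42.


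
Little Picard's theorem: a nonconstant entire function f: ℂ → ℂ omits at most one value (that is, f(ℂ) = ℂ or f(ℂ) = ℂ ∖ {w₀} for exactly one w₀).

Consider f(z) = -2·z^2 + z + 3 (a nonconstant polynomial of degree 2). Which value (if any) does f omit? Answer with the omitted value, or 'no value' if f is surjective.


Little Picard bounds the complement of f(ℂ) to at most one point.
For every w ∈ ℂ, the equation p(z) − w = 0 is a nonconstant polynomial in z and hence has at least one root by the fundamental theorem of algebra. So p is surjective onto ℂ, omitting no value.

Omitted value: no value.


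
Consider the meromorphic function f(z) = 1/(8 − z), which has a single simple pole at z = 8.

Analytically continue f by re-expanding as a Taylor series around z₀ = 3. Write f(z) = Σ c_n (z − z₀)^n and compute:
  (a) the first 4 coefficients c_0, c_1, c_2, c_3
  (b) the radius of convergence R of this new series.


Let w = z − z₀, so z = z₀ + w.
Then 8 − z = 8 − (z₀ + w) = (8 − z₀) − w = 5 − w.
f(z) = 1/(5 − w) = (1/(5)) · 1/(1 − w/(5)) = Σ_{n≥0} w^n / (5)^(n+1).
So c_n = 1/(5)^(n+1):
  c_0 = 1/(5)^1 = 1/5.
  c_1 = 1/(5)^2 = 1/25.
  c_2 = 1/(5)^3 = 1/125.
  c_3 = 1/(5)^4 = 1/625.
The series is valid for |w/d| < 1, i.e. |z − z₀| < |d|.
Radius of convergence: R = |8 − z₀| = |5| = 5 (distance from z₀ to the singularity z = 8).

c_0 = 1/5, c_1 = 1/25, c_2 = 1/125, c_3 = 1/625; R = 5.


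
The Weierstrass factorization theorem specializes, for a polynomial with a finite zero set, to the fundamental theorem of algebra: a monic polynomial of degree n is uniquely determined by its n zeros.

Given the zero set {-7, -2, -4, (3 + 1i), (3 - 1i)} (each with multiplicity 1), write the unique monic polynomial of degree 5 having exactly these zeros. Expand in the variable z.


The polynomial is p(z) = ∏_{α ∈ S} (z − α), where S = {-7, -2, -4, (3 + 1i), (3 - 1i)}.
Expanding the product yields: p(z) = z^5 + 7·z^4 -18·z^3 -114·z^2 + 164·z + 560.
Note conjugate pairs combine to real quadratics: (z − (3+1i))(z − (3−1i)) = z² − 6z + 10.
The resulting polynomial has degree 5 and real coefficients as required.

p(z) = z^5 + 7·z^4 -18·z^3 -114·z^2 + 164·z + 560.


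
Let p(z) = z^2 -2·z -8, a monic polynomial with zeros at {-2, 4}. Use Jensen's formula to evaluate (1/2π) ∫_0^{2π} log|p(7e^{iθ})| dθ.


Zeros: -2, 4; r = 7.
Inside |z| < r: -2, 4. Outside (|z| ≥ r): ∅.
p(0) = -8, so log|p(0)| = log(8) = 2.0794.
Apply Jensen: I(r) = log|p(0)| + Σ_k log(r/|z_k|), summed over zeros inside |z| < r.
  log(r/|z_k|) for z_k = -2: log(7/2) = 1.2528
  log(r/|z_k|) for z_k = 4: log(7/4) = 0.5596
Sum over inside zeros: 1.8124.
I(r) = log|p(0)| + (inside sum) = 2.0794 + 1.8124 = 3.8918.
Closed form (all zeros inside, monic): I(r) = n·log(r) = 2·log(7) = 3.8918. ✓

I(r) ≈ 3.8918.


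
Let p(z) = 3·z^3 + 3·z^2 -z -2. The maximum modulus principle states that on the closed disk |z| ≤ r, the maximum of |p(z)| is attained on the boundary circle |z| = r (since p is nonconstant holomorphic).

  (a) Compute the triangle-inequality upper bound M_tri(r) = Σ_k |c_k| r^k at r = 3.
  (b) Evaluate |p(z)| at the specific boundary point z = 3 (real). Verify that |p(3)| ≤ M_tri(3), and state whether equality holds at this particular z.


Coefficients: c_0 = -2, c_1 = -1, c_2 = 3, c_3 = 3. Radius r = 3.
Part (a). Triangle bound: M_tri(r) = Σ_k |c_k| r^k
  = |-2|·3^0 + |-1|·3^1 + |3|·3^2 + |3|·3^3
  = 2 + 3 + 27 + 81 = 113.
This bounds M(r) := max_{|z|=r} |p(z)| from above; equality holds iff all terms c_k z^k can be made to align in phase at a single z on |z|=r.
Part (b). At z = 3 (real, on the circle |z| = r):
  p(3) = (-2)·3^0 + (-1)·3^1 + (3)·3^2 + (3)·3^3 = 103.
  |p(3)| = 103.
Check: |p(3)| = 103 ≤ 113 = M_tri(3). ✓ Equality does not hold at z = 3 (the coefficients have mixed signs, so the terms do not all align in phase there).

M_tri(3) = 113; |p(3)| = 103; equality at z=3: no.


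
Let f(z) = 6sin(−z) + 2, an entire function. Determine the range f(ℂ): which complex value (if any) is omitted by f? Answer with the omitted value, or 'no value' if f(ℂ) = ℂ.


Little Picard bounds the complement of f(ℂ) to at most one point.
sin is entire and surjective onto ℂ: for every w ∈ ℂ, sin(ζ) = w has a solution ζ ∈ ℂ (e.g., via the complex inverse arcsin). With ζ = −z this gives z = ζ/(-1). Then 6·sin(−z) takes every value in 6·ℂ = ℂ, and adding 2 is a bijection of ℂ. So f is surjective and omits no value. (Note: only on the real line is sin bounded by [−1, 1].)

Omitted value: no value.


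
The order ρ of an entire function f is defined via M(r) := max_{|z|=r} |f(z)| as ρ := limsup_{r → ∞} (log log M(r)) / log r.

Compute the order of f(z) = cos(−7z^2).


Write cos(w) = (e^{iw} ± e^{−iw})/(2 or 2i), so |cos(w)| ≤ e^{|w|}. With w = −7z^2, |w| ≤ 7r^2 + 0 on |z|=r, giving M(r) ≤ e^{7r^2 + 0} and ρ ≤ 2. For the lower bound, choose z on |z|=r with -7z^2 purely imaginary of modulus 7r^2; then |cos(−7z^2)| grows like e^{7r^2}/2, so ρ ≥ 2. Hence ρ = 2.
Therefore ρ = 2.

Order ρ = 2.


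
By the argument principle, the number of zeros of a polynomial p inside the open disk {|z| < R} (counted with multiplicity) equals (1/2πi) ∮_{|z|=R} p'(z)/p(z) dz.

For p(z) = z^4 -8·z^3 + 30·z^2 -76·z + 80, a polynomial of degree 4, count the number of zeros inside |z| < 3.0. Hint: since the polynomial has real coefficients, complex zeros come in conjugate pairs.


The zeros of p are: 4, 2, (1 + 3i), (1 - 3i).
Their magnitudes are: 4, 2, 3.162, 3.162.
Zeros with |z| < R = 3.0: 2.
Count = 1.
By the argument principle, (1/2πi) ∮_{|z|=R} p'(z)/p(z) dz equals exactly this count.

Number of zeros inside |z| < 3.0: 1.


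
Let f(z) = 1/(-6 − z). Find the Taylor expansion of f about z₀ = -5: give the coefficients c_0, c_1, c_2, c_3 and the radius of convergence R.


Let w = z − z₀, so z = z₀ + w.
Then -6 − z = -6 − (z₀ + w) = (-6 − z₀) − w = -1 − w.
f(z) = 1/(-1 − w) = (1/(-1)) · 1/(1 − w/(-1)) = Σ_{n≥0} w^n / (-1)^(n+1).
So c_n = 1/(-1)^(n+1):
  c_0 = 1/(-1)^1 = -1.
  c_1 = 1/(-1)^2 = 1.
  c_2 = 1/(-1)^3 = -1.
  c_3 = 1/(-1)^4 = 1.
The series is valid for |w/d| < 1, i.e. |z − z₀| < |d|.
Radius of convergence: R = |-6 − z₀| = |-1| = 1 (distance from z₀ to the singularity z = -6).

c_0 = -1, c_1 = 1, c_2 = -1, c_3 = 1; R = 1.


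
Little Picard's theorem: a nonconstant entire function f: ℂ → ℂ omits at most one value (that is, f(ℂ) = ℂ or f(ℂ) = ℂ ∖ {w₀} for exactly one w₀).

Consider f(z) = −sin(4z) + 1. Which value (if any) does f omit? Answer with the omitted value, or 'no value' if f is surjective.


Little Picard bounds the complement of f(ℂ) to at most one point.
sin is entire and surjective onto ℂ: for every w ∈ ℂ, sin(ζ) = w has a solution ζ ∈ ℂ (e.g., via the complex inverse arcsin). With ζ = 4z this gives z = ζ/(4). Then -1·sin(4z) takes every value in -1·ℂ = ℂ, and adding 1 is a bijection of ℂ. So f is surjective and omits no value. (Note: only on the real line is sin bounded by [−1, 1].)

Omitted value: no value.


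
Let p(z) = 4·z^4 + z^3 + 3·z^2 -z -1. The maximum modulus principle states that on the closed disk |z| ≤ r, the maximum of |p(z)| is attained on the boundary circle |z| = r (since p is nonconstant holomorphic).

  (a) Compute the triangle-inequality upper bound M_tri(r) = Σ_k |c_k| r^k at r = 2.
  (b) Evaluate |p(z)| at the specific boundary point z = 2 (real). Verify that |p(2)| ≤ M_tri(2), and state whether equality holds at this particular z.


Coefficients: c_0 = -1, c_1 = -1, c_2 = 3, c_3 = 1, c_4 = 4. Radius r = 2.
Part (a). Triangle bound: M_tri(r) = Σ_k |c_k| r^k
  = |-1|·2^0 + |-1|·2^1 + |3|·2^2 + |1|·2^3 + |4|·2^4
  = 1 + 2 + 12 + 8 + 64 = 87.
This bounds M(r) := max_{|z|=r} |p(z)| from above; equality holds iff all terms c_k z^k can be made to align in phase at a single z on |z|=r.
Part (b). At z = 2 (real, on the circle |z| = r):
  p(2) = (-1)·2^0 + (-1)·2^1 + (3)·2^2 + (1)·2^3 + (4)·2^4 = 81.
  |p(2)| = 81.
Check: |p(2)| = 81 ≤ 87 = M_tri(2). ✓ Equality does not hold at z = 2 (the coefficients have mixed signs, so the terms do not all align in phase there).

M_tri(2) = 87; |p(2)| = 81; equality at z=2: no.


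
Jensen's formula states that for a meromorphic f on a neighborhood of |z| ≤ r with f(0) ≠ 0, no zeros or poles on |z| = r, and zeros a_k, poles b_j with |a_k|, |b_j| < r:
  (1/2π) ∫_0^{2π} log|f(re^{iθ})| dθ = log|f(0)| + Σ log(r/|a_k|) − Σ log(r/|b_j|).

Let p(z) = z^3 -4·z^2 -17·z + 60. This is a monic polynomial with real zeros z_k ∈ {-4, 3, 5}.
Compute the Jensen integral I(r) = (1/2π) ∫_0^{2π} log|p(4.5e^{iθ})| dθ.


Zeros: -4, 3, 5; r = 4.5.
Inside |z| < r: -4, 3. Outside (|z| ≥ r): 5.
p(0) = 60, so log|p(0)| = log(60) = 4.0943.
Apply Jensen: I(r) = log|p(0)| + Σ_k log(r/|z_k|), summed over zeros inside |z| < r.
  log(r/|z_k|) for z_k = -4: log(4.5/4) = 0.1178
  log(r/|z_k|) for z_k = 3: log(4.5/3) = 0.4055
  Outside zeros (5) contribute nothing to the Jensen sum.
Sum over inside zeros: 0.5232.
I(r) = log|p(0)| + (inside sum) = 4.0943 + 0.5232 = 4.6176.
Note: since some zeros are outside |z| ≤ r, the simplified n·log(r) form does NOT apply — only the inside zeros contribute.

I(r) ≈ 4.6176.


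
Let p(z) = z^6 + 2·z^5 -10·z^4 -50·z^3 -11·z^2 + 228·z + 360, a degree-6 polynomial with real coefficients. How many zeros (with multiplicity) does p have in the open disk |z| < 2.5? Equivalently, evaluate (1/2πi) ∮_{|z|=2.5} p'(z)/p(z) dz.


The zeros of p are: 3, 3, (-2 + 2i), (-2 - 2i), (-2 + 1i), (-2 - 1i).
Their magnitudes are: 3, 3, 2.828, 2.828, 2.236, 2.236.
Zeros with |z| < R = 2.5: (-2 + 1i), (-2 - 1i).
Count = 2.
By the argument principle, (1/2πi) ∮_{|z|=R} p'(z)/p(z) dz equals exactly this count.

Number of zeros inside |z| < 2.5: 2.


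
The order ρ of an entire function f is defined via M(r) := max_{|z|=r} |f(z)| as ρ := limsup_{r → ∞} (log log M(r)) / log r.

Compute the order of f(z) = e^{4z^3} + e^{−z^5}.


Each summand is entire of order 3 and 5 respectively (as in the single-exponential case). The order of a sum is at most the max of the orders, so ρ ≤ 5. For the lower bound: on |z|=r choose arg z so that -1z^5 is real positive; then |e^{-1z^5}| = e^{1r^5} while |e^{4z^3}| ≤ e^{4r^3} = o(e^{1r^5}). So |f| ≥ e^{1r^5}(1 − o(1)) and ρ ≥ 5. Hence ρ = max(3, 5) = 5.
Therefore ρ = 5.

Order ρ = 5.


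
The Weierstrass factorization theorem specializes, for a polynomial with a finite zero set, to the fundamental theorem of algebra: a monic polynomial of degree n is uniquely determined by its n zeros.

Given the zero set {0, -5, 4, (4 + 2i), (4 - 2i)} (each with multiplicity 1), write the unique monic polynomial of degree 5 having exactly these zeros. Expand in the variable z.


The polynomial is p(z) = ∏_{α ∈ S} (z − α), where S = {0, -5, 4, (4 + 2i), (4 - 2i)}.
Expanding the product yields: p(z) = z^5 -7·z^4 -8·z^3 + 180·z^2 -400·z.
Note conjugate pairs combine to real quadratics: (z − (4+2i))(z − (4−2i)) = z² − 8z + 20.
The resulting polynomial has degree 5 and real coefficients as required.

p(z) = z^5 -7·z^4 -8·z^3 + 180·z^2 -400·z.


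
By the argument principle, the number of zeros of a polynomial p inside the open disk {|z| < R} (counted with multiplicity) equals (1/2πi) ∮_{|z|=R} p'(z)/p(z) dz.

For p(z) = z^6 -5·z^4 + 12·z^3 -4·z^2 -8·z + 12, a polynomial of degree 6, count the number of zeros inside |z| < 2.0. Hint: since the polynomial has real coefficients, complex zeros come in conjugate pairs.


The zeros of p are: -3, (1 + 1i), (1 - 1i), -1, (1 + 1i), (1 - 1i).
Their magnitudes are: 3, 1.414, 1.414, 1, 1.414, 1.414.
Zeros with |z| < R = 2.0: (1 + 1i), (1 - 1i), -1, (1 + 1i), (1 - 1i).
Count = 5.
By the argument principle, (1/2πi) ∮_{|z|=R} p'(z)/p(z) dz equals exactly this count.

Number of zeros inside |z| < 2.0: 5.


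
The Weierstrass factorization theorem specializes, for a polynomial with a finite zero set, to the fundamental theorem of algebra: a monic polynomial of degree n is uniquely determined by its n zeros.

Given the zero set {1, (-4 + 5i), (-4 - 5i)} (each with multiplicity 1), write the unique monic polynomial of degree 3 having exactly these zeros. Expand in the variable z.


The polynomial is p(z) = ∏_{α ∈ S} (z − α), where S = {1, (-4 + 5i), (-4 - 5i)}.
Expanding the product yields: p(z) = z^3 + 7·z^2 + 33·z -41.
Note conjugate pairs combine to real quadratics: (z − (-4+5i))(z − (-4−5i)) = z² + 8z + 41.
The resulting polynomial has degree 3 and real coefficients as required.

p(z) = z^3 + 7·z^2 + 33·z -41.


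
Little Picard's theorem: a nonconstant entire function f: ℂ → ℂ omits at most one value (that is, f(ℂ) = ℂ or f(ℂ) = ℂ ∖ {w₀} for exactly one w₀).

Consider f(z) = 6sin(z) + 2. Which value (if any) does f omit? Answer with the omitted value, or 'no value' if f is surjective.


Little Picard bounds the complement of f(ℂ) to at most one point.
sin is entire and surjective onto ℂ: for every w ∈ ℂ, sin(ζ) = w has a solution ζ ∈ ℂ (e.g., via the complex inverse arcsin). With ζ = z this gives z = ζ/(1). Then 6·sin(z) takes every value in 6·ℂ = ℂ, and adding 2 is a bijection of ℂ. So f is surjective and omits no value. (Note: only on the real line is sin bounded by [−1, 1].)

Omitted value: no value.


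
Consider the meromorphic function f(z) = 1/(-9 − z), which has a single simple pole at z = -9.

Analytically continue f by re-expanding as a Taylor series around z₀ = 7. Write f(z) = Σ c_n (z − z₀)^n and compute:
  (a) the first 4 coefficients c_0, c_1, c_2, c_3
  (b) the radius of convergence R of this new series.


Let w = z − z₀, so z = z₀ + w.
Then -9 − z = -9 − (z₀ + w) = (-9 − z₀) − w = -16 − w.
f(z) = 1/(-16 − w) = (1/(-16)) · 1/(1 − w/(-16)) = Σ_{n≥0} w^n / (-16)^(n+1).
So c_n = 1/(-16)^(n+1):
  c_0 = 1/(-16)^1 = -1/16.
  c_1 = 1/(-16)^2 = 1/256.
  c_2 = 1/(-16)^3 = -1/4096.
  c_3 = 1/(-16)^4 = 1/65536.
The series is valid for |w/d| < 1, i.e. |z − z₀| < |d|.
Radius of convergence: R = |-9 − z₀| = |-16| = 16 (distance from z₀ to the singularity z = -9).

c_0 = -1/16, c_1 = 1/256, c_2 = -1/4096, c_3 = 1/65536; R = 16.


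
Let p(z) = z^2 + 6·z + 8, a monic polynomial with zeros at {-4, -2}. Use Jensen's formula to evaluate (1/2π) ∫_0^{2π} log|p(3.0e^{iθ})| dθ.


Zeros: -4, -2; r = 3.0.
Inside |z| < r: -2. Outside (|z| ≥ r): -4.
p(0) = 8, so log|p(0)| = log(8) = 2.0794.
Apply Jensen: I(r) = log|p(0)| + Σ_k log(r/|z_k|), summed over zeros inside |z| < r.
  log(r/|z_k|) for z_k = -2: log(3.0/2) = 0.4055
  Outside zeros (-4) contribute nothing to the Jensen sum.
Sum over inside zeros: 0.4055.
I(r) = log|p(0)| + (inside sum) = 2.0794 + 0.4055 = 2.4849.
Note: since some zeros are outside |z| ≤ r, the simplified n·log(r) form does NOT apply — only the inside zeros contribute.

I(r) ≈ 2.4849.


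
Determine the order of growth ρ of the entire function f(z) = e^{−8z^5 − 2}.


|e^{−8z^5 − 2}| = e^{Re(-8·z^5) + -2} ≤ e^{8|z|^5 + -2} = e^{8r^5 + -2} on |z| = r, so ρ ≤ 5. Choosing z on |z|=r so that -8·z^5 is real positive (always possible by picking arg z appropriately) gives |f(z)| = e^{8r^5 + -2}, matching the bound. The additive constant -2 does not affect log log M(r) ~ 5·log r. Hence ρ = 5.
Therefore ρ = 5.

Order ρ = 5.


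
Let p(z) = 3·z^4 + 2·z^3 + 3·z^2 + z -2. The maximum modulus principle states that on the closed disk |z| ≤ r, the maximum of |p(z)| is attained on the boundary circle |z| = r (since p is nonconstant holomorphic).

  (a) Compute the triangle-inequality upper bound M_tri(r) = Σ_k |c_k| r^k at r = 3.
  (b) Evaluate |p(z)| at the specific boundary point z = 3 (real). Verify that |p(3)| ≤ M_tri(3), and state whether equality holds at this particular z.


Coefficients: c_0 = -2, c_1 = 1, c_2 = 3, c_3 = 2, c_4 = 3. Radius r = 3.
Part (a). Triangle bound: M_tri(r) = Σ_k |c_k| r^k
  = |-2|·3^0 + |1|·3^1 + |3|·3^2 + |2|·3^3 + |3|·3^4
  = 2 + 3 + 27 + 54 + 243 = 329.
This bounds M(r) := max_{|z|=r} |p(z)| from above; equality holds iff all terms c_k z^k can be made to align in phase at a single z on |z|=r.
Part (b). At z = 3 (real, on the circle |z| = r):
  p(3) = (-2)·3^0 + (1)·3^1 + (3)·3^2 + (2)·3^3 + (3)·3^4 = 325.
  |p(3)| = 325.
Check: |p(3)| = 325 ≤ 329 = M_tri(3). ✓ Equality does not hold at z = 3 (the coefficients have mixed signs, so the terms do not all align in phase there).

M_tri(3) = 329; |p(3)| = 325; equality at z=3: no.


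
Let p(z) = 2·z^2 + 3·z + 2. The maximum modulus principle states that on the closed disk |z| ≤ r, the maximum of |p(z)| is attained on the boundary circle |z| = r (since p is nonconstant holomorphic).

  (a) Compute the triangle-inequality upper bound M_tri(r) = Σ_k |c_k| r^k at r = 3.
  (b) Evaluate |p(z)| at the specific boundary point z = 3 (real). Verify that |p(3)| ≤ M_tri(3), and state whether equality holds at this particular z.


Coefficients: c_0 = 2, c_1 = 3, c_2 = 2. Radius r = 3.
Part (a). Triangle bound: M_tri(r) = Σ_k |c_k| r^k
  = |2|·3^0 + |3|·3^1 + |2|·3^2
  = 2 + 9 + 18 = 29.
This bounds M(r) := max_{|z|=r} |p(z)| from above; equality holds iff all terms c_k z^k can be made to align in phase at a single z on |z|=r.
Part (b). At z = 3 (real, on the circle |z| = r):
  p(3) = (2)·3^0 + (3)·3^1 + (2)·3^2 = 29.
  |p(3)| = 29.
Since all nonzero coefficients share the same sign, |p(3)| = 29 = M_tri(3); the triangle bound is attained at z = 3, so in fact M(r) = 29.

M_tri(3) = 29; |p(3)| = 29; equality at z=3: yes.


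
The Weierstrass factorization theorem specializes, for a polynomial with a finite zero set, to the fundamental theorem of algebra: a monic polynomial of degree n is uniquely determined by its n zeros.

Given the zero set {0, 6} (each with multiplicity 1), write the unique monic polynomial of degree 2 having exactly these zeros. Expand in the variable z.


The polynomial is p(z) = ∏_{α ∈ S} (z − α), where S = {0, 6}.
Expanding the product yields: p(z) = z^2 -6·z.
The resulting polynomial has degree 2 and real coefficients as required.

p(z) = z^2 -6·z.


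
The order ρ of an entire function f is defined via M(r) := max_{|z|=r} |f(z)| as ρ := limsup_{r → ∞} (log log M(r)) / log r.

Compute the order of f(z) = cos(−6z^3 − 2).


Write cos(w) = (e^{iw} ± e^{−iw})/(2 or 2i), so |cos(w)| ≤ e^{|w|}. With w = −6z^3 − 2, |w| ≤ 6r^3 + 2 on |z|=r, giving M(r) ≤ e^{6r^3 + 2} and ρ ≤ 3. For the lower bound, choose z on |z|=r with -6z^3 purely imaginary of modulus 6r^3; then |cos(−6z^3 − 2)| grows like e^{6r^3}/2, so ρ ≥ 3. Hence ρ = 3.
Therefore ρ = 3.

Order ρ = 3.


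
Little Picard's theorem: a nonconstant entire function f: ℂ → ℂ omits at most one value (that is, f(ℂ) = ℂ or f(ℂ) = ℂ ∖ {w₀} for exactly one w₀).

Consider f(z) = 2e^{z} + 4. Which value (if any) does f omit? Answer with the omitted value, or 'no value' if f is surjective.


Little Picard bounds the complement of f(ℂ) to at most one point.
e^{z} is never zero on ℂ, so 2·e^{z} takes every value in ℂ ∖ {0}. Adding 4 shifts the range to ℂ ∖ {4}. Thus f omits exactly the value 4.

Omitted value: 4.


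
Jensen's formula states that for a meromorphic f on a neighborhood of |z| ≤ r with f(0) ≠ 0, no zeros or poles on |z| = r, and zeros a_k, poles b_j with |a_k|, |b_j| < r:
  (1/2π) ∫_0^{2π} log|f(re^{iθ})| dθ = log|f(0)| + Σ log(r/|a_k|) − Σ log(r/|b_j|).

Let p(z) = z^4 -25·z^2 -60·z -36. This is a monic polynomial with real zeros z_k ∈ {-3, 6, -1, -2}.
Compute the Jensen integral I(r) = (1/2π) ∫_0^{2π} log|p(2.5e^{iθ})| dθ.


Zeros: -3, -2, -1, 6; r = 2.5.
Inside |z| < r: -2, -1. Outside (|z| ≥ r): -3, 6.
p(0) = -36, so log|p(0)| = log(36) = 3.5835.
Apply Jensen: I(r) = log|p(0)| + Σ_k log(r/|z_k|), summed over zeros inside |z| < r.
  log(r/|z_k|) for z_k = -1: log(2.5/1) = 0.9163
  log(r/|z_k|) for z_k = -2: log(2.5/2) = 0.2231
  Outside zeros (-3, 6) contribute nothing to the Jensen sum.
Sum over inside zeros: 1.1394.
I(r) = log|p(0)| + (inside sum) = 3.5835 + 1.1394 = 4.7230.
Note: since some zeros are outside |z| ≤ r, the simplified n·log(r) form does NOT apply — only the inside zeros contribute.

I(r) ≈ 4.7230.


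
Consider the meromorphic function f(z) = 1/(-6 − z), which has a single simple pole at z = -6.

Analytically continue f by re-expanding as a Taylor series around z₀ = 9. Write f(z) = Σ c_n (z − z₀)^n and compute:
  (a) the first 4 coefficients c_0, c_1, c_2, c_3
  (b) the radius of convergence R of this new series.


Let w = z − z₀, so z = z₀ + w.
Then -6 − z = -6 − (z₀ + w) = (-6 − z₀) − w = -15 − w.
f(z) = 1/(-15 − w) = (1/(-15)) · 1/(1 − w/(-15)) = Σ_{n≥0} w^n / (-15)^(n+1).
So c_n = 1/(-15)^(n+1):
  c_0 = 1/(-15)^1 = -1/15.
  c_1 = 1/(-15)^2 = 1/225.
  c_2 = 1/(-15)^3 = -1/3375.
  c_3 = 1/(-15)^4 = 1/50625.
The series is valid for |w/d| < 1, i.e. |z − z₀| < |d|.
Radius of convergence: R = |-6 − z₀| = |-15| = 15 (distance from z₀ to the singularity z = -6).

c_0 = -1/15, c_1 = 1/225, c_2 = -1/3375, c_3 = 1/50625; R = 15.


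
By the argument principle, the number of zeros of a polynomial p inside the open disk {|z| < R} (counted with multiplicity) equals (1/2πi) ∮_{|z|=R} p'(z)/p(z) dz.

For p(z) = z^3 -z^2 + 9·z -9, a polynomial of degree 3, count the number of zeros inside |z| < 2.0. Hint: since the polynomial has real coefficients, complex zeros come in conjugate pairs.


The zeros of p are: 1, (0 + 3i), (0 - 3i).
Their magnitudes are: 1, 3, 3.
Zeros with |z| < R = 2.0: 1.
Count = 1.
By the argument principle, (1/2πi) ∮_{|z|=R} p'(z)/p(z) dz equals exactly this count.

Number of zeros inside |z| < 2.0: 1.


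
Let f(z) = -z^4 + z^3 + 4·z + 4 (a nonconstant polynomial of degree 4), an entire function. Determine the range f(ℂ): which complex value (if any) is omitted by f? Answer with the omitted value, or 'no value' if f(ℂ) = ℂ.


Little Picard bounds the complement of f(ℂ) to at most one point.
For every w ∈ ℂ, the equation p(z) − w = 0 is a nonconstant polynomial in z and hence has at least one root by the fundamental theorem of algebra. So p is surjective onto ℂ, omitting no value.

Omitted value: no value.


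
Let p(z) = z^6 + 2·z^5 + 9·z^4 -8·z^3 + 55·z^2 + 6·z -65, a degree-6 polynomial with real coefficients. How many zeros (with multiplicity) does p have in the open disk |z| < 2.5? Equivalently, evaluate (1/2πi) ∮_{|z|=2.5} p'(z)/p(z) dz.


The zeros of p are: 1, -1, (-2 + 3i), (-2 - 3i), (1 + 2i), (1 - 2i).
Their magnitudes are: 1, 1, 3.606, 3.606, 2.236, 2.236.
Zeros with |z| < R = 2.5: 1, -1, (1 + 2i), (1 - 2i).
Count = 4.
By the argument principle, (1/2πi) ∮_{|z|=R} p'(z)/p(z) dz equals exactly this count.

Number of zeros inside |z| < 2.5: 4.


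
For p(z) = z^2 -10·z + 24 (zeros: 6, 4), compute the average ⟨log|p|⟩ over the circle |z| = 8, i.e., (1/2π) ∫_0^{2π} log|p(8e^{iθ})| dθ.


Zeros: 4, 6; r = 8.
Inside |z| < r: 4, 6. Outside (|z| ≥ r): ∅.
p(0) = 24, so log|p(0)| = log(24) = 3.1781.
Apply Jensen: I(r) = log|p(0)| + Σ_k log(r/|z_k|), summed over zeros inside |z| < r.
  log(r/|z_k|) for z_k = 6: log(8/6) = 0.2877
  log(r/|z_k|) for z_k = 4: log(8/4) = 0.6931
Sum over inside zeros: 0.9808.
I(r) = log|p(0)| + (inside sum) = 3.1781 + 0.9808 = 4.1589.
Closed form (all zeros inside, monic): I(r) = n·log(r) = 2·log(8) = 4.1589. ✓

I(r) ≈ 4.1589.


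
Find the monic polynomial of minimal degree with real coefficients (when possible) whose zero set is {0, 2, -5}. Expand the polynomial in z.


The polynomial is p(z) = ∏_{α ∈ S} (z − α), where S = {0, 2, -5}.
Expanding the product yields: p(z) = z^3 + 3·z^2 -10·z.
The resulting polynomial has degree 3 and real coefficients as required.

p(z) = z^3 + 3·z^2 -10·z.


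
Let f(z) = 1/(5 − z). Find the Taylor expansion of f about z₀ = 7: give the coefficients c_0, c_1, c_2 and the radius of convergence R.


Let w = z − z₀, so z = z₀ + w.
Then 5 − z = 5 − (z₀ + w) = (5 − z₀) − w = -2 − w.
f(z) = 1/(-2 − w) = (1/(-2)) · 1/(1 − w/(-2)) = Σ_{n≥0} w^n / (-2)^(n+1).
So c_n = 1/(-2)^(n+1):
  c_0 = 1/(-2)^1 = -1/2.
  c_1 = 1/(-2)^2 = 1/4.
  c_2 = 1/(-2)^3 = -1/8.
The series is valid for |w/d| < 1, i.e. |z − z₀| < |d|.
Radius of convergence: R = |5 − z₀| = |-2| = 2 (distance from z₀ to the singularity z = 5).

c_0 = -1/2, c_1 = 1/4, c_2 = -1/8; R = 2.


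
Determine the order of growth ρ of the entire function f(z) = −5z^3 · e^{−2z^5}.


M(r) = max_{|z|=r} |-5|·|z|^3·|e^{−2z^5}| = 5·r^3 · e^{2r^5} (the factors attain their maxima compatibly on |z|=r). Then log M(r) = log 5 + 3·log r + 2r^5, dominated by the last term, so log log M(r) ~ 5·log r. The polynomial factor -5z^3 contributes only a log r term and does not affect the order. ρ = 5.
Therefore ρ = 5.

Order ρ = 5.


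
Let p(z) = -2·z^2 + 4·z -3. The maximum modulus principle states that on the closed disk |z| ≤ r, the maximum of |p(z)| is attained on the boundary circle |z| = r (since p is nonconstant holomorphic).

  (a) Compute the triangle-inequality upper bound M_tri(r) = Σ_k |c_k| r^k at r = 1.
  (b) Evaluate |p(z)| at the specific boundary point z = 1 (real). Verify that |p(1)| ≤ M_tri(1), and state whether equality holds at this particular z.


Coefficients: c_0 = -3, c_1 = 4, c_2 = -2. Radius r = 1.
Part (a). Triangle bound: M_tri(r) = Σ_k |c_k| r^k
  = |-3|·1^0 + |4|·1^1 + |-2|·1^2
  = 3 + 4 + 2 = 9.
This bounds M(r) := max_{|z|=r} |p(z)| from above; equality holds iff all terms c_k z^k can be made to align in phase at a single z on |z|=r.
Part (b). At z = 1 (real, on the circle |z| = r):
  p(1) = (-3)·1^0 + (4)·1^1 + (-2)·1^2 = -1.
  |p(1)| = 1.
Check: |p(1)| = 1 ≤ 9 = M_tri(1). ✓ Equality does not hold at z = 1 (the coefficients have mixed signs, so the terms do not all align in phase there).

M_tri(1) = 9; |p(1)| = 1; equality at z=1: no.


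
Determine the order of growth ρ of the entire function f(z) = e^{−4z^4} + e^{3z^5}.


Each summand is entire of order 4 and 5 respectively (as in the single-exponential case). The order of a sum is at most the max of the orders, so ρ ≤ 5. For the lower bound: on |z|=r choose arg z so that 3z^5 is real positive; then |e^{3z^5}| = e^{3r^5} while |e^{-4z^4}| ≤ e^{4r^4} = o(e^{3r^5}). So |f| ≥ e^{3r^5}(1 − o(1)) and ρ ≥ 5. Hence ρ = max(4, 5) = 5.
Therefore ρ = 5.

Order ρ = 5.


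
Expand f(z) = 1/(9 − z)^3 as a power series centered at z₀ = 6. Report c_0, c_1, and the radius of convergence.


Let w = z − z₀, so z = z₀ + w.
Then 9 − z = 9 − (z₀ + w) = (9 − z₀) − w = 3 − w.
f(z) = 1/(3 − w)^3 = (1/(3)^3) · (1 − w/(3))^{−3}.
By the binomial series (1−u)^{−3} = Σ_{n≥0} C(n+2, 2) u^n for |u|<1, with u = w/(3):
  c_n = C(n+2, 2) / (3)^(n+3).
  c_0 = 1/(3)^3 = 1/27.
  c_1 = 3/(3)^4 = 1/27.
The series is valid for |w/d| < 1, i.e. |z − z₀| < |d|.
Radius of convergence: R = |9 − z₀| = |3| = 3 (distance from z₀ to the singularity z = 9).

c_0 = 1/27, c_1 = 1/27; R = 3.


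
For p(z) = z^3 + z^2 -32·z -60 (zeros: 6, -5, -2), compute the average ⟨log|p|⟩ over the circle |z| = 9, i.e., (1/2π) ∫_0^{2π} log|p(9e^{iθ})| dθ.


Zeros: -5, -2, 6; r = 9.
Inside |z| < r: -5, -2, 6. Outside (|z| ≥ r): ∅.
p(0) = -60, so log|p(0)| = log(60) = 4.0943.
Apply Jensen: I(r) = log|p(0)| + Σ_k log(r/|z_k|), summed over zeros inside |z| < r.
  log(r/|z_k|) for z_k = 6: log(9/6) = 0.4055
  log(r/|z_k|) for z_k = -5: log(9/5) = 0.5878
  log(r/|z_k|) for z_k = -2: log(9/2) = 1.5041
Sum over inside zeros: 2.4973.
I(r) = log|p(0)| + (inside sum) = 4.0943 + 2.4973 = 6.5917.
Closed form (all zeros inside, monic): I(r) = n·log(r) = 3·log(9) = 6.5917. ✓

I(r) ≈ 6.5917.


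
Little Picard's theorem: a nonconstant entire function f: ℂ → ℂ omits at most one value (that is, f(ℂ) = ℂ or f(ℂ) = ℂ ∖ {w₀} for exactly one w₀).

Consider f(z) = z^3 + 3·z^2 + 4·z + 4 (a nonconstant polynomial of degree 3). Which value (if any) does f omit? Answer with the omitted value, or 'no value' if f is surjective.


Little Picard bounds the complement of f(ℂ) to at most one point.
For every w ∈ ℂ, the equation p(z) − w = 0 is a nonconstant polynomial in z and hence has at least one root by the fundamental theorem of algebra. So p is surjective onto ℂ, omitting no value.

Omitted value: no value.


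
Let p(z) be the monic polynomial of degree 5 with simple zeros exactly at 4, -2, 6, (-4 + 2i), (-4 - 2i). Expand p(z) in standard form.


The polynomial is p(z) = ∏_{α ∈ S} (z − α), where S = {4, -2, 6, (-4 + 2i), (-4 - 2i)}.
Expanding the product yields: p(z) = z^5 -40·z^3 -80·z^2 + 464·z + 960.
Note conjugate pairs combine to real quadratics: (z − (-4+2i))(z − (-4−2i)) = z² + 8z + 20.
The resulting polynomial has degree 5 and real coefficients as required.

p(z) = z^5 -40·z^3 -80·z^2 + 464·z + 960.


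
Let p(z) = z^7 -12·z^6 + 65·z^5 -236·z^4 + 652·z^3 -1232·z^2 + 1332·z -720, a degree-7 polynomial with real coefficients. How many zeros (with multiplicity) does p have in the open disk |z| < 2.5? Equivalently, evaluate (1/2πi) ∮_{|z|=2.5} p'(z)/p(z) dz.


The zeros of p are: (0 + 3i), (0 - 3i), 4, (1 + 1i), (1 - 1i), (3 + 1i), (3 - 1i).
Their magnitudes are: 3, 3, 4, 1.414, 1.414, 3.162, 3.162.
Zeros with |z| < R = 2.5: (1 + 1i), (1 - 1i).
Count = 2.
By the argument principle, (1/2πi) ∮_{|z|=R} p'(z)/p(z) dz equals exactly this count.

Number of zeros inside |z| < 2.5: 2.


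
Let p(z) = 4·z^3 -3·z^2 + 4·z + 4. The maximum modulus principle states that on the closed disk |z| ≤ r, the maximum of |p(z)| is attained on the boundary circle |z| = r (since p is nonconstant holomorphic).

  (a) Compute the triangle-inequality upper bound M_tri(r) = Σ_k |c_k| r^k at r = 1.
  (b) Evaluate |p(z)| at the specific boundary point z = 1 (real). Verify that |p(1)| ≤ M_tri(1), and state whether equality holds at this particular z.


Coefficients: c_0 = 4, c_1 = 4, c_2 = -3, c_3 = 4. Radius r = 1.
Part (a). Triangle bound: M_tri(r) = Σ_k |c_k| r^k
  = |4|·1^0 + |4|·1^1 + |-3|·1^2 + |4|·1^3
  = 4 + 4 + 3 + 4 = 15.
This bounds M(r) := max_{|z|=r} |p(z)| from above; equality holds iff all terms c_k z^k can be made to align in phase at a single z on |z|=r.
Part (b). At z = 1 (real, on the circle |z| = r):
  p(1) = (4)·1^0 + (4)·1^1 + (-3)·1^2 + (4)·1^3 = 9.
  |p(1)| = 9.
Check: |p(1)| = 9 ≤ 15 = M_tri(1). ✓ Equality does not hold at z = 1 (the coefficients have mixed signs, so the terms do not all align in phase there).

M_tri(1) = 15; |p(1)| = 9; equality at z=1: no.


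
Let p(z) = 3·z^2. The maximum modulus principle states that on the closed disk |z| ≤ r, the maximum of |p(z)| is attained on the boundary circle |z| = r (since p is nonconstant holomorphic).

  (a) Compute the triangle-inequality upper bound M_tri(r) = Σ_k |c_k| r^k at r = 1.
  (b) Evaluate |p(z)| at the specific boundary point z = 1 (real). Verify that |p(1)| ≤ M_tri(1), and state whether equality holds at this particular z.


Coefficients: c_0 = 0, c_1 = 0, c_2 = 3. Radius r = 1.
Part (a). Triangle bound: M_tri(r) = Σ_k |c_k| r^k
  = |0|·1^0 + |0|·1^1 + |3|·1^2
  = 0 + 0 + 3 = 3.
This bounds M(r) := max_{|z|=r} |p(z)| from above; equality holds iff all terms c_k z^k can be made to align in phase at a single z on |z|=r.
Part (b). At z = 1 (real, on the circle |z| = r):
  p(1) = (0)·1^0 + (0)·1^1 + (3)·1^2 = 3.
  |p(1)| = 3.
Since all nonzero coefficients share the same sign, |p(1)| = 3 = M_tri(1); the triangle bound is attained at z = 1, so in fact M(r) = 3.

M_tri(1) = 3; |p(1)| = 3; equality at z=1: yes.
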